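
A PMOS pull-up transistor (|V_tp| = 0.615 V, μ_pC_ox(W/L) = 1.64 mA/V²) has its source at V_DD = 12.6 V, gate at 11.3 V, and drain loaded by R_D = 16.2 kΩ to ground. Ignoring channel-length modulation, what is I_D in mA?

I_D = 0.385 mA

V_SG = V_DD − V_G = 12.6 − 11.3 = 1.3 V, so V_ov = 1.3 − 0.615 = 0.685 V.
Assume saturation: I_D = ½ k_p V_ov² = 0.5 × 1.64 × 0.685² = 0.385 mA, giving V_SD = V_DD − I_D R_D = 12.6 − 0.385 × 16.2 = 6.37 V.
V_SD = 6.37 V ≥ V_ov = 0.685 V, confirming saturation.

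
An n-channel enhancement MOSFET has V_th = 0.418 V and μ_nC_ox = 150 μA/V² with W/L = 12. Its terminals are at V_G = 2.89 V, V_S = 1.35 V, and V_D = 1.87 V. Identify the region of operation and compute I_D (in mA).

V_GS = V_G − V_S = 2.89 − 1.35 = 1.54 V; V_DS = V_D − V_S = 1.87 − 1.35 = 0.52 V.
k_n = μ_nC_ox · (W/L) = 1.8 mA/V².
V_ov = V_GS − V_th = 1.54 − 0.418 = 1.12 V.
Since V_DS = 0.52 V < V_ov = 1.12 V, the device is in the triode region.
I_D = k_n [V_ov · V_DS − ½ V_DS²] = 1.8 × [1.12 × 0.52 − 0.5 × 0.52²] = 0.807 mA.

Triode; I_D = 0.807 mA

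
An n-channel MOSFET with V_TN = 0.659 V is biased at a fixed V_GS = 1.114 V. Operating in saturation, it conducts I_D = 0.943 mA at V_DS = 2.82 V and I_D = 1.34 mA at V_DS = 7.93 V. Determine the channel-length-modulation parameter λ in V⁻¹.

With V_GS fixed, I_D ∝ (1 + λ V_DS) in saturation, so I_D2/I_D1 = (1 + λ V_DS2)/(1 + λ V_DS1).
1.34/0.943 = 1.421 = (1 + 7.93 λ)/(1 + 2.82 λ).
Solving: λ (I_D1 V_DS2 − I_D2 V_DS1) = I_D2 − I_D1, so λ = (1.34 − 0.943) / (0.943 × 7.93 − 1.34 × 2.82) = 0.397 / 3.7 = 0.107 V⁻¹.

λ = 0.107 V⁻¹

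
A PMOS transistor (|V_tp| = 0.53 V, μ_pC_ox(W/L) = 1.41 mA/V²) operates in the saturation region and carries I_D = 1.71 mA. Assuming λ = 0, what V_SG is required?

V_SG = 2.09 V

In saturation I_D = ½ k_p (V_SG − |V_tp|)², so V_SG − |V_tp| = √(2 I_D / k_p) = √(2 × 1.71 / 1.41) = 1.56 V.
V_SG = 0.53 + 1.56 = 2.09 V.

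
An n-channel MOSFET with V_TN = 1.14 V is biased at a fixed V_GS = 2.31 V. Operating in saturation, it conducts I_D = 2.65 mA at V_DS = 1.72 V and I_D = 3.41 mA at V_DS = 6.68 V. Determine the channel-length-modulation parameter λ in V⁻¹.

λ = 0.0642 V⁻¹

With V_GS fixed, I_D ∝ (1 + λ V_DS) in saturation, so I_D2/I_D1 = (1 + λ V_DS2)/(1 + λ V_DS1).
3.41/2.65 = 1.287 = (1 + 6.68 λ)/(1 + 1.72 λ).
Solving: λ (I_D1 V_DS2 − I_D2 V_DS1) = I_D2 − I_D1, so λ = (3.41 − 2.65) / (2.65 × 6.68 − 3.41 × 1.72) = 0.76 / 11.8 = 0.0642 V⁻¹.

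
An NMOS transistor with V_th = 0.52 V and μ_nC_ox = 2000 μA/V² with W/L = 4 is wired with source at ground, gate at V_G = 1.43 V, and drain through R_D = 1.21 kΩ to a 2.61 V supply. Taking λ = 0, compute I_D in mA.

I_D = 1.90 mA

V_GS = V_G = 1.43 V, so V_ov = 1.43 − 0.52 = 0.91 V.
k_n = μ_nC_ox · (W/L) = 8 mA/V².
Assume saturation: I_D = ½ k_n V_ov² = 0.5 × 8 × 0.91² = 3.31 mA, giving V_DS = V_DD − I_D R_D = 2.61 − 3.31 × 1.21 = -1.4 V.
But -1.4 V < V_ov = 0.91 V, so the device is actually in triode.
In triode I_D = k_n[V_ov V_DS − ½ V_DS²] and I_D = (V_DD − V_DS)/R_D. Equating: 4.84 V_DS² − 9.809 V_DS + 2.61 = 0, giving V_DS = 0.315 V (the root below V_ov).
I_D = (2.61 − 0.315) / 1.21 = 1.9 mA.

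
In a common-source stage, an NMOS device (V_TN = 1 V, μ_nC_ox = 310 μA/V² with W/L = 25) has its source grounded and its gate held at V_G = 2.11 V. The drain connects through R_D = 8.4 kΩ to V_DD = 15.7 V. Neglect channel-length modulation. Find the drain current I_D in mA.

V_GS = V_G = 2.11 V, so V_ov = 2.11 − 1 = 1.11 V.
k_n = μ_nC_ox · (W/L) = 7.75 mA/V².
Assume saturation: I_D = ½ k_n V_ov² = 0.5 × 7.75 × 1.11² = 4.77 mA, giving V_DS = V_DD − I_D R_D = 15.7 − 4.77 × 8.4 = -24.4 V.
But -24.4 V < V_ov = 1.11 V, so the device is actually in triode.
In triode I_D = k_n[V_ov V_DS − ½ V_DS²] and I_D = (V_DD − V_DS)/R_D. Equating: 32.6 V_DS² − 73.26 V_DS + 15.7 = 0, giving V_DS = 0.24 V (the root below V_ov).
I_D = (15.7 − 0.24) / 8.4 = 1.84 mA.

I_D = 1.84 mA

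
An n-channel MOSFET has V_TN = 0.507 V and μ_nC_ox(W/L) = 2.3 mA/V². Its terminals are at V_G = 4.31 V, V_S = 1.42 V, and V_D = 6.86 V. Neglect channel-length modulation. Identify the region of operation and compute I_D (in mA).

V_GS = V_G − V_S = 4.31 − 1.42 = 2.89 V; V_DS = V_D − V_S = 6.86 − 1.42 = 5.44 V.
V_ov = V_GS − V_TN = 2.89 − 0.507 = 2.38 V.
Since V_DS = 5.44 V ≥ V_ov = 2.38 V, the device is in saturation.
I_D = ½ k_n V_ov² = 0.5 × 2.3 × 2.38² = 6.53 mA.

Saturation; I_D = 6.53 mA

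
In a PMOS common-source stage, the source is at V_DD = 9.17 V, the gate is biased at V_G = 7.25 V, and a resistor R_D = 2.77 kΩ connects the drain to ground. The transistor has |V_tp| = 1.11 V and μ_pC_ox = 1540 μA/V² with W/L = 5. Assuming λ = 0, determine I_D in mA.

I_D = 2.53 mA

V_SG = V_DD − V_G = 9.17 − 7.25 = 1.92 V, so V_ov = 1.92 − 1.11 = 0.81 V.
k_p = μ_pC_ox · (W/L) = 7.7 mA/V².
Assume saturation: I_D = ½ k_p V_ov² = 0.5 × 7.7 × 0.81² = 2.53 mA, giving V_SD = V_DD − I_D R_D = 9.17 − 2.53 × 2.77 = 2.17 V.
V_SD = 2.17 V ≥ V_ov = 0.81 V, confirming saturation.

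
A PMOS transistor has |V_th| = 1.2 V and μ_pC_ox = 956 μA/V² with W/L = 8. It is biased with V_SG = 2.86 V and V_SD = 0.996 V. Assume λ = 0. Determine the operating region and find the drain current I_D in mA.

k_p = μ_pC_ox · (W/L) = 7.648 mA/V².
V_ov = V_SG − |V_th| = 2.86 − 1.2 = 1.66 V.
Since V_SD = 0.996 V < V_ov = 1.66 V, the device is in the triode region.
I_D = k_p [V_ov · V_SD − ½ V_SD²] = 7.648 × [1.66 × 0.996 − 0.5 × 0.996²] = 8.85 mA.

Triode; I_D = 8.85 mA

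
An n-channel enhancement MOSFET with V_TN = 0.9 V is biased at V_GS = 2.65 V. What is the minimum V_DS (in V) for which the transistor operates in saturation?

The boundary between triode and saturation is V_DS = V_GS − V_TN = V_ov.
V_ov = 2.65 − 0.9 = 1.75 V.

V_DS,sat = 1.75 V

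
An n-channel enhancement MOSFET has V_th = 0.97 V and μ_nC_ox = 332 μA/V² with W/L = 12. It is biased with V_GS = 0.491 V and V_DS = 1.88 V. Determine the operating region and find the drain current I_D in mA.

Cutoff; I_D = 0 mA

V_GS = 0.491 V < V_th = 0.97 V, so the transistor is in cutoff.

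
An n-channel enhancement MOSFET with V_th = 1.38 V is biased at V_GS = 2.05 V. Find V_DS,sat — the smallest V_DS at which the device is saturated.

V_DS,sat = 0.670 V

The boundary between triode and saturation is V_DS = V_GS − V_th = V_ov.
V_ov = 2.05 − 1.38 = 0.67 V.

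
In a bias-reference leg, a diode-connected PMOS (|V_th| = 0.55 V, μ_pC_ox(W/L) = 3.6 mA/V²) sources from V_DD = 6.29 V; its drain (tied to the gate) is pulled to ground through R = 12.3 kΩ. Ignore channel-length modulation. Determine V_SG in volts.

With gate tied to drain, V_SG = V_SD ≥ V_SG − |V_th|, so the device is in saturation.
KCL at the drain: ½ k_p (V_SG − |V_th|)² = (V_DD − V_SG)/R.
Let x = V_SG − 0.55. Then 22.1 x² + x − 5.74 = 0, giving x = 0.487 V (positive root), so V_SG = 1.04 V.
I_D = (V_DD − V_SG)/R = (6.29 − 1.04) / 12.3 = 0.427 mA.

V_SG = 1.04 V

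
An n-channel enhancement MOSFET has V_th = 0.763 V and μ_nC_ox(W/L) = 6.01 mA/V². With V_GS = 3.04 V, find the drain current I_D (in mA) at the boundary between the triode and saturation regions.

I_D = 15.6 mA

At the boundary V_DS = V_ov = V_GS − V_th = 3.04 − 0.763 = 2.28 V.
I_D = ½ k_n V_ov² = 0.5 × 6.01 × 2.28² = 15.6 mA.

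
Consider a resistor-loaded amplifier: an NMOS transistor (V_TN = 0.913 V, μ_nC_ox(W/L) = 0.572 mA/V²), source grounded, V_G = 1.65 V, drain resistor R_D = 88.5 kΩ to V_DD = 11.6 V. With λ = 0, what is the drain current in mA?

V_GS = V_G = 1.65 V, so V_ov = 1.65 − 0.913 = 0.737 V.
Assume saturation: I_D = ½ k_n V_ov² = 0.5 × 0.572 × 0.737² = 0.155 mA, giving V_DS = V_DD − I_D R_D = 11.6 − 0.155 × 88.5 = -2.15 V.
But -2.15 V < V_ov = 0.737 V, so the device is actually in triode.
In triode I_D = k_n[V_ov V_DS − ½ V_DS²] and I_D = (V_DD − V_DS)/R_D. Equating: 25.3 V_DS² − 38.31 V_DS + 11.6 = 0, giving V_DS = 0.419 V (the root below V_ov).
I_D = (11.6 − 0.419) / 88.5 = 0.126 mA.

I_D = 0.126 mA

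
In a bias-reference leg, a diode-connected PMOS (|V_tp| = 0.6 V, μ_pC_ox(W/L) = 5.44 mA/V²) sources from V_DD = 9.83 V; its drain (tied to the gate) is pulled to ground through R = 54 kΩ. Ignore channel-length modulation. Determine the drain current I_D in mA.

With gate tied to drain, V_SG = V_SD ≥ V_SG − |V_tp|, so the device is in saturation.
KCL at the drain: ½ k_p (V_SG − |V_tp|)² = (V_DD − V_SG)/R.
Let x = V_SG − 0.6. Then 147 x² + x − 9.23 = 0, giving x = 0.247 V (positive root), so V_SG = 0.847 V.
I_D = (V_DD − V_SG)/R = (9.83 − 0.847) / 54 = 0.166 mA.

I_D = 0.166 mA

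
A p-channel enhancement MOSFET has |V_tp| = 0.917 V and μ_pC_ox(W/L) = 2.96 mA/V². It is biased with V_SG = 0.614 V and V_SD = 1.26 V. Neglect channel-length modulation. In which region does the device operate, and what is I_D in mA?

Cutoff; I_D = 0 mA

V_SG = 0.614 V < |V_tp| = 0.917 V, so the transistor is in cutoff.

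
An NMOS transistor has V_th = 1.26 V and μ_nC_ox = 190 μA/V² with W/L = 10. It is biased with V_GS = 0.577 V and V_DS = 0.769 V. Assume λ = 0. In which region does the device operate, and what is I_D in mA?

Cutoff; I_D = 0 mA

V_GS = 0.577 V < V_th = 1.26 V, so the transistor is in cutoff.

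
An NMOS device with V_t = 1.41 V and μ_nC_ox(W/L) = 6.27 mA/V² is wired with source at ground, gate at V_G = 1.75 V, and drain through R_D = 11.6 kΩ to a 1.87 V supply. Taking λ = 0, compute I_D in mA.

I_D = 0.154 mA

V_GS = V_G = 1.75 V, so V_ov = 1.75 − 1.41 = 0.34 V.
Assume saturation: I_D = ½ k_n V_ov² = 0.5 × 6.27 × 0.34² = 0.362 mA, giving V_DS = V_DD − I_D R_D = 1.87 − 0.362 × 11.6 = -2.33 V.
But -2.33 V < V_ov = 0.34 V, so the device is actually in triode.
In triode I_D = k_n[V_ov V_DS − ½ V_DS²] and I_D = (V_DD − V_DS)/R_D. Equating: 36.4 V_DS² − 25.73 V_DS + 1.87 = 0, giving V_DS = 0.0822 V (the root below V_ov).
I_D = (1.87 − 0.0822) / 11.6 = 0.154 mA.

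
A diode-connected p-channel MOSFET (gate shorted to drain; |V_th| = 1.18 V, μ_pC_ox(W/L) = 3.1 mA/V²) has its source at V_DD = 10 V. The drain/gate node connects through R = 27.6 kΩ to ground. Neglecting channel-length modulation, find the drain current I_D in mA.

With gate tied to drain, V_SG = V_SD ≥ V_SG − |V_th|, so the device is in saturation.
KCL at the drain: ½ k_p (V_SG − |V_th|)² = (V_DD − V_SG)/R.
Let x = V_SG − 1.18. Then 42.8 x² + x − 8.82 = 0, giving x = 0.443 V (positive root), so V_SG = 1.62 V.
I_D = (V_DD − V_SG)/R = (10 − 1.62) / 27.6 = 0.304 mA.

I_D = 0.304 mA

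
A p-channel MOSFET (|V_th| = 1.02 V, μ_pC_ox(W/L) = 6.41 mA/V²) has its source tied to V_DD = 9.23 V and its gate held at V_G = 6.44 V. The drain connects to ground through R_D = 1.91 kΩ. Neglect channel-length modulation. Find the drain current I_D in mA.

I_D = 4.59 mA

V_SG = V_DD − V_G = 9.23 − 6.44 = 2.79 V, so V_ov = 2.79 − 1.02 = 1.77 V.
Assume saturation: I_D = ½ k_p V_ov² = 0.5 × 6.41 × 1.77² = 10 mA, giving V_SD = V_DD − I_D R_D = 9.23 − 10 × 1.91 = -9.95 V.
But -9.95 V < V_ov = 1.77 V, so the device is actually in triode.
In triode I_D = k_p[V_ov V_SD − ½ V_SD²] and I_D = (V_DD − V_SD)/R_D. Equating: 6.12 V_SD² − 22.67 V_SD + 9.23 = 0, giving V_SD = 0.466 V (the root below V_ov).
I_D = (9.23 − 0.466) / 1.91 = 4.59 mA.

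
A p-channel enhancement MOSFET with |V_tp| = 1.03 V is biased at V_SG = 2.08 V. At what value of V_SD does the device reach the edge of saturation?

V_SD,sat = 1.05 V

The boundary between triode and saturation is V_SD = V_SG − |V_tp| = V_ov.
V_ov = 2.08 − 1.03 = 1.05 V.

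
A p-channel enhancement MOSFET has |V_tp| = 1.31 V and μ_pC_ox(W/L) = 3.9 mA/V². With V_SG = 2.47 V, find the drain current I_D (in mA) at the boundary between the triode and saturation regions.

At the boundary V_SD = V_ov = V_SG − |V_tp| = 2.47 − 1.31 = 1.16 V.
I_D = ½ k_p V_ov² = 0.5 × 3.9 × 1.16² = 2.62 mA.

I_D = 2.62 mA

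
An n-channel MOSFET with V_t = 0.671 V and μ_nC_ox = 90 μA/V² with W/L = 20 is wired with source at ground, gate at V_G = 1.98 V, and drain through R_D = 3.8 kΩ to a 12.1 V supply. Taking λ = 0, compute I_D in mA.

I_D = 1.54 mA

V_GS = V_G = 1.98 V, so V_ov = 1.98 − 0.671 = 1.31 V.
k_n = μ_nC_ox · (W/L) = 1.8 mA/V².
Assume saturation: I_D = ½ k_n V_ov² = 0.5 × 1.8 × 1.31² = 1.54 mA, giving V_DS = V_DD − I_D R_D = 12.1 − 1.54 × 3.8 = 6.24 V.
V_DS = 6.24 V ≥ V_ov = 1.31 V, confirming saturation.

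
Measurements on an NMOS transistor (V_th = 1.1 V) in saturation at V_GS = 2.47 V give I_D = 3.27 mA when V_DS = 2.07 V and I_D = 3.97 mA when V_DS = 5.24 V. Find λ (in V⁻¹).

λ = 0.0785 V⁻¹

With V_GS fixed, I_D ∝ (1 + λ V_DS) in saturation, so I_D2/I_D1 = (1 + λ V_DS2)/(1 + λ V_DS1).
3.97/3.27 = 1.214 = (1 + 5.24 λ)/(1 + 2.07 λ).
Solving: λ (I_D1 V_DS2 − I_D2 V_DS1) = I_D2 − I_D1, so λ = (3.97 − 3.27) / (3.27 × 5.24 − 3.97 × 2.07) = 0.7 / 8.92 = 0.0785 V⁻¹.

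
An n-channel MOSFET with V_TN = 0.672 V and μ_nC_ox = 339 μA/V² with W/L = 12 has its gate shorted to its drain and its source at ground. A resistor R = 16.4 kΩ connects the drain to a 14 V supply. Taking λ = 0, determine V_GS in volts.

V_GS = 1.29 V

With gate tied to drain, V_GS = V_DS ≥ V_GS − V_TN, so the device is in saturation.
k_n = μ_nC_ox · (W/L) = 4.068 mA/V².
KCL at the drain: ½ k_n (V_GS − V_TN)² = (V_DD − V_GS)/R.
Let x = V_GS − 0.672. Then 33.4 x² + x − 13.33 = 0, giving x = 0.617 V (positive root), so V_GS = 1.29 V.
I_D = (V_DD − V_GS)/R = (14 − 1.29) / 16.4 = 0.775 mA.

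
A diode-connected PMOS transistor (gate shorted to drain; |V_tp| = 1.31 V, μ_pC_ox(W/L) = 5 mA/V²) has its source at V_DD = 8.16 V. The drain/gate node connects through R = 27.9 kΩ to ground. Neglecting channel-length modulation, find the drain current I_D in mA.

With gate tied to drain, V_SG = V_SD ≥ V_SG − |V_tp|, so the device is in saturation.
KCL at the drain: ½ k_p (V_SG − |V_tp|)² = (V_DD − V_SG)/R.
Let x = V_SG − 1.31. Then 69.8 x² + x − 6.85 = 0, giving x = 0.306 V (positive root), so V_SG = 1.62 V.
I_D = (V_DD − V_SG)/R = (8.16 − 1.62) / 27.9 = 0.235 mA.

I_D = 0.235 mA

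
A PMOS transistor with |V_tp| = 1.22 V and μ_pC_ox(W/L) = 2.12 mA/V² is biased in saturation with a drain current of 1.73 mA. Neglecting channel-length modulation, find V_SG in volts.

In saturation I_D = ½ k_p (V_SG − |V_tp|)², so V_SG − |V_tp| = √(2 I_D / k_p) = √(2 × 1.73 / 2.12) = 1.28 V.
V_SG = 1.22 + 1.28 = 2.5 V.

V_SG = 2.50 V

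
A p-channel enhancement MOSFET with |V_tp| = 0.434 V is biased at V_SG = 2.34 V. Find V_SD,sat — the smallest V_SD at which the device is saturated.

The boundary between triode and saturation is V_SD = V_SG − |V_tp| = V_ov.
V_ov = 2.34 − 0.434 = 1.91 V.

V_SD,sat = 1.91 V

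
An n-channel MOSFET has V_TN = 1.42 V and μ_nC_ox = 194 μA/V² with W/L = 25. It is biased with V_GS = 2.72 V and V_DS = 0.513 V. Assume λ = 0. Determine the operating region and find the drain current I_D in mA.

Triode; I_D = 2.60 mA

k_n = μ_nC_ox · (W/L) = 4.85 mA/V².
V_ov = V_GS − V_TN = 2.72 − 1.42 = 1.3 V.
Since V_DS = 0.513 V < V_ov = 1.3 V, the device is in the triode region.
I_D = k_n [V_ov · V_DS − ½ V_DS²] = 4.85 × [1.3 × 0.513 − 0.5 × 0.513²] = 2.6 mA.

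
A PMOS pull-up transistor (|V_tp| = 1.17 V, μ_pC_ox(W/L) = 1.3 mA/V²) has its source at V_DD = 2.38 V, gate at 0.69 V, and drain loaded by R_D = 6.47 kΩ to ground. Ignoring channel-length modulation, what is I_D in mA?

I_D = 0.176 mA

V_SG = V_DD − V_G = 2.38 − 0.69 = 1.69 V, so V_ov = 1.69 − 1.17 = 0.52 V.
Assume saturation: I_D = ½ k_p V_ov² = 0.5 × 1.3 × 0.52² = 0.176 mA, giving V_SD = V_DD − I_D R_D = 2.38 − 0.176 × 6.47 = 1.24 V.
V_SD = 1.24 V ≥ V_ov = 0.52 V, confirming saturation.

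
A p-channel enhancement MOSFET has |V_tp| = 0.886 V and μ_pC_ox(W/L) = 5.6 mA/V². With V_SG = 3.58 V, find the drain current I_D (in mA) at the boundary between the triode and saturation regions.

At the boundary V_SD = V_ov = V_SG − |V_tp| = 3.58 − 0.886 = 2.69 V.
I_D = ½ k_p V_ov² = 0.5 × 5.6 × 2.69² = 20.3 mA.

I_D = 20.3 mA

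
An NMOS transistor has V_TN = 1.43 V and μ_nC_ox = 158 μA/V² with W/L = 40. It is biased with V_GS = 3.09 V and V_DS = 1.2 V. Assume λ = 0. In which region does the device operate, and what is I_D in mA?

Triode; I_D = 8.04 mA

k_n = μ_nC_ox · (W/L) = 6.32 mA/V².
V_ov = V_GS − V_TN = 3.09 − 1.43 = 1.66 V.
Since V_DS = 1.2 V < V_ov = 1.66 V, the device is in the triode region.
I_D = k_n [V_ov · V_DS − ½ V_DS²] = 6.32 × [1.66 × 1.2 − 0.5 × 1.2²] = 8.04 mA.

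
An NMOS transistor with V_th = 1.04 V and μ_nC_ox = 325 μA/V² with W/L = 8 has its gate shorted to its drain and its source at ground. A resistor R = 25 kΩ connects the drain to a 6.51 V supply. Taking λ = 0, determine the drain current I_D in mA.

I_D = 0.203 mA

With gate tied to drain, V_GS = V_DS ≥ V_GS − V_th, so the device is in saturation.
k_n = μ_nC_ox · (W/L) = 2.6 mA/V².
KCL at the drain: ½ k_n (V_GS − V_th)² = (V_DD − V_GS)/R.
Let x = V_GS − 1.04. Then 32.5 x² + x − 5.47 = 0, giving x = 0.395 V (positive root), so V_GS = 1.44 V.
I_D = (V_DD − V_GS)/R = (6.51 − 1.44) / 25 = 0.203 mA.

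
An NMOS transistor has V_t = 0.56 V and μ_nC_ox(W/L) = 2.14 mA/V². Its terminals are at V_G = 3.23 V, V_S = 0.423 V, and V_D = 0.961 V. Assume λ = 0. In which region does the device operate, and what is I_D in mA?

Triode; I_D = 2.28 mA

V_GS = V_G − V_S = 3.23 − 0.423 = 2.81 V; V_DS = V_D − V_S = 0.961 − 0.423 = 0.538 V.
V_ov = V_GS − V_t = 2.81 − 0.56 = 2.25 V.
Since V_DS = 0.538 V < V_ov = 2.25 V, the device is in the triode region.
I_D = k_n [V_ov · V_DS − ½ V_DS²] = 2.14 × [2.25 × 0.538 − 0.5 × 0.538²] = 2.28 mA.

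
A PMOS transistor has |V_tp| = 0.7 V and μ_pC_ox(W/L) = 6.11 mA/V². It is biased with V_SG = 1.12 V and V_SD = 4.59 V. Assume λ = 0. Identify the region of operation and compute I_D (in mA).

V_ov = V_SG − |V_tp| = 1.12 − 0.7 = 0.42 V.
Since V_SD = 4.59 V ≥ V_ov = 0.42 V, the device is in saturation.
I_D = ½ k_p V_ov² = 0.5 × 6.11 × 0.42² = 0.539 mA.

Saturation; I_D = 0.539 mA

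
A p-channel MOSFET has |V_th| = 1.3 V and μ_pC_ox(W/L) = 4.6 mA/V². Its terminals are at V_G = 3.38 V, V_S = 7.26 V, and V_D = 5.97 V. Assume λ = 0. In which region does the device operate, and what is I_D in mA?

V_SG = V_S − V_G = 7.26 − 3.38 = 3.88 V; V_SD = V_S − V_D = 7.26 − 5.97 = 1.29 V.
V_ov = V_SG − |V_th| = 3.88 − 1.3 = 2.58 V.
Since V_SD = 1.29 V < V_ov = 2.58 V, the device is in the triode region.
I_D = k_p [V_ov · V_SD − ½ V_SD²] = 4.6 × [2.58 × 1.29 − 0.5 × 1.29²] = 11.5 mA.

Triode; I_D = 11.5 mA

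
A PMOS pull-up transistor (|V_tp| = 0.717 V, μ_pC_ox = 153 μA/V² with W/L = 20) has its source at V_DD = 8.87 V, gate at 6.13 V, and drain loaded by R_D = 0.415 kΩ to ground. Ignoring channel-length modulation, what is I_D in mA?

V_SG = V_DD − V_G = 8.87 − 6.13 = 2.74 V, so V_ov = 2.74 − 0.717 = 2.02 V.
k_p = μ_pC_ox · (W/L) = 3.06 mA/V².
Assume saturation: I_D = ½ k_p V_ov² = 0.5 × 3.06 × 2.02² = 6.26 mA, giving V_SD = V_DD − I_D R_D = 8.87 − 6.26 × 0.415 = 6.27 V.
V_SD = 6.27 V ≥ V_ov = 2.02 V, confirming saturation.

I_D = 6.26 mA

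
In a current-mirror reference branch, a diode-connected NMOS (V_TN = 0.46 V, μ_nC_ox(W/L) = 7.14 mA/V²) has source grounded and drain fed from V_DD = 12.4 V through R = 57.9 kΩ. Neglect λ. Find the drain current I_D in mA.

With gate tied to drain, V_GS = V_DS ≥ V_GS − V_TN, so the device is in saturation.
KCL at the drain: ½ k_n (V_GS − V_TN)² = (V_DD − V_GS)/R.
Let x = V_GS − 0.46. Then 207 x² + x − 11.94 = 0, giving x = 0.238 V (positive root), so V_GS = 0.698 V.
I_D = (V_DD − V_GS)/R = (12.4 − 0.698) / 57.9 = 0.202 mA.

I_D = 0.202 mA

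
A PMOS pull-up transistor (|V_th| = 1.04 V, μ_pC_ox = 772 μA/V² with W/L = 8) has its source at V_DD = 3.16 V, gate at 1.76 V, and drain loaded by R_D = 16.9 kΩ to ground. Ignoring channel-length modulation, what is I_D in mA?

I_D = 0.181 mA

V_SG = V_DD − V_G = 3.16 − 1.76 = 1.4 V, so V_ov = 1.4 − 1.04 = 0.36 V.
k_p = μ_pC_ox · (W/L) = 6.176 mA/V².
Assume saturation: I_D = ½ k_p V_ov² = 0.5 × 6.176 × 0.36² = 0.4 mA, giving V_SD = V_DD − I_D R_D = 3.16 − 0.4 × 16.9 = -3.6 V.
But -3.6 V < V_ov = 0.36 V, so the device is actually in triode.
In triode I_D = k_p[V_ov V_SD − ½ V_SD²] and I_D = (V_DD − V_SD)/R_D. Equating: 52.2 V_SD² − 38.57 V_SD + 3.16 = 0, giving V_SD = 0.0938 V (the root below V_ov).
I_D = (3.16 − 0.0938) / 16.9 = 0.181 mA.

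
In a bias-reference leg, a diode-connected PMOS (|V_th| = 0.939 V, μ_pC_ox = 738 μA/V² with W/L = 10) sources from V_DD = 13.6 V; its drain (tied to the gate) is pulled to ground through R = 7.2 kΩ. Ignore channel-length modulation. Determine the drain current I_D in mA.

I_D = 1.67 mA

With gate tied to drain, V_SG = V_SD ≥ V_SG − |V_th|, so the device is in saturation.
k_p = μ_pC_ox · (W/L) = 7.38 mA/V².
KCL at the drain: ½ k_p (V_SG − |V_th|)² = (V_DD − V_SG)/R.
Let x = V_SG − 0.939. Then 26.6 x² + x − 12.66 = 0, giving x = 0.672 V (positive root), so V_SG = 1.61 V.
I_D = (V_DD − V_SG)/R = (13.6 − 1.61) / 7.2 = 1.67 mA.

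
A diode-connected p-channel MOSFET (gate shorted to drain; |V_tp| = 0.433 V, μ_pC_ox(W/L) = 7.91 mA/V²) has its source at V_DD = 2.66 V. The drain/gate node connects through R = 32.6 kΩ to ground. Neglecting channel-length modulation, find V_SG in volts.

V_SG = 0.561 V

With gate tied to drain, V_SG = V_SD ≥ V_SG − |V_tp|, so the device is in saturation.
KCL at the drain: ½ k_p (V_SG − |V_tp|)² = (V_DD − V_SG)/R.
Let x = V_SG − 0.433. Then 129 x² + x − 2.227 = 0, giving x = 0.128 V (positive root), so V_SG = 0.561 V.
I_D = (V_DD − V_SG)/R = (2.66 − 0.561) / 32.6 = 0.0644 mA.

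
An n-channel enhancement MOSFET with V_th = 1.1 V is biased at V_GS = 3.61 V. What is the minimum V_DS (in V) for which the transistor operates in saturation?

V_DS,sat = 2.51 V

The boundary between triode and saturation is V_DS = V_GS − V_th = V_ov.
V_ov = 3.61 − 1.1 = 2.51 V.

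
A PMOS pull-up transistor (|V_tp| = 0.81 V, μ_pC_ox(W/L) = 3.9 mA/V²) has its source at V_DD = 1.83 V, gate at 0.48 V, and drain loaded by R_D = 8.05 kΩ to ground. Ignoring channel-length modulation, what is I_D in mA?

I_D = 0.213 mA

V_SG = V_DD − V_G = 1.83 − 0.48 = 1.35 V, so V_ov = 1.35 − 0.81 = 0.54 V.
Assume saturation: I_D = ½ k_p V_ov² = 0.5 × 3.9 × 0.54² = 0.569 mA, giving V_SD = V_DD − I_D R_D = 1.83 − 0.569 × 8.05 = -2.75 V.
But -2.75 V < V_ov = 0.54 V, so the device is actually in triode.
In triode I_D = k_p[V_ov V_SD − ½ V_SD²] and I_D = (V_DD − V_SD)/R_D. Equating: 15.7 V_SD² − 17.95 V_SD + 1.83 = 0, giving V_SD = 0.113 V (the root below V_ov).
I_D = (1.83 − 0.113) / 8.05 = 0.213 mA.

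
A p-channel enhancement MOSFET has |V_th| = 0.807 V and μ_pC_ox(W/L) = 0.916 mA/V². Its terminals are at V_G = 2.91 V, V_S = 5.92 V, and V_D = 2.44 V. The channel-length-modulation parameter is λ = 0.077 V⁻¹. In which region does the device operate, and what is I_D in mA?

Saturation; I_D = 2.82 mA

V_SG = V_S − V_G = 5.92 − 2.91 = 3.01 V; V_SD = V_S − V_D = 5.92 − 2.44 = 3.48 V.
V_ov = V_SG − |V_th| = 3.01 − 0.807 = 2.2 V.
Since V_SD = 3.48 V ≥ V_ov = 2.2 V, the device is in saturation.
I_D = ½ k_p V_ov² (1 + λ V_SD) = 0.5 × 0.916 × 2.2² × (1 + 0.077 × 3.48) = 2.82 mA.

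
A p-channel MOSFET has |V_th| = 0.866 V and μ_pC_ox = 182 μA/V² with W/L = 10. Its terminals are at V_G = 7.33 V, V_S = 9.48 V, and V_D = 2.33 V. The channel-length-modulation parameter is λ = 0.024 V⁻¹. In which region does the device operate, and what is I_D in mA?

Saturation; I_D = 1.76 mA

V_SG = V_S − V_G = 9.48 − 7.33 = 2.15 V; V_SD = V_S − V_D = 9.48 − 2.33 = 7.15 V.
k_p = μ_pC_ox · (W/L) = 1.82 mA/V².
V_ov = V_SG − |V_th| = 2.15 − 0.866 = 1.28 V.
Since V_SD = 7.15 V ≥ V_ov = 1.28 V, the device is in saturation.
I_D = ½ k_p V_ov² (1 + λ V_SD) = 0.5 × 1.82 × 1.28² × (1 + 0.024 × 7.15) = 1.76 mA.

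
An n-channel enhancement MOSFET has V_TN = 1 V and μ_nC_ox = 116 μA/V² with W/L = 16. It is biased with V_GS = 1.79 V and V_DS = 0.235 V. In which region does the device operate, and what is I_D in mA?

Triode; I_D = 0.293 mA

k_n = μ_nC_ox · (W/L) = 1.856 mA/V².
V_ov = V_GS − V_TN = 1.79 − 1 = 0.79 V.
Since V_DS = 0.235 V < V_ov = 0.79 V, the device is in the triode region.
I_D = k_n [V_ov · V_DS − ½ V_DS²] = 1.856 × [0.79 × 0.235 − 0.5 × 0.235²] = 0.293 mA.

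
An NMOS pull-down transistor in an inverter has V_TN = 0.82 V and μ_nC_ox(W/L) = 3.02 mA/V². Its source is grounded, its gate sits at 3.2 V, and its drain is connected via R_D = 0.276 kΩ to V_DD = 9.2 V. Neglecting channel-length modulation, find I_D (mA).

I_D = 8.55 mA

V_GS = V_G = 3.2 V, so V_ov = 3.2 − 0.82 = 2.38 V.
Assume saturation: I_D = ½ k_n V_ov² = 0.5 × 3.02 × 2.38² = 8.55 mA, giving V_DS = V_DD − I_D R_D = 9.2 − 8.55 × 0.276 = 6.84 V.
V_DS = 6.84 V ≥ V_ov = 2.38 V, confirming saturation.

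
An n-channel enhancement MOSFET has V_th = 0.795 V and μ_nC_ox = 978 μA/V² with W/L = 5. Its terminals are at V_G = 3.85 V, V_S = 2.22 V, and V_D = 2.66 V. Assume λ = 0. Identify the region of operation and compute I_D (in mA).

V_GS = V_G − V_S = 3.85 − 2.22 = 1.63 V; V_DS = V_D − V_S = 2.66 − 2.22 = 0.44 V.
k_n = μ_nC_ox · (W/L) = 4.89 mA/V².
V_ov = V_GS − V_th = 1.63 − 0.795 = 0.835 V.
Since V_DS = 0.44 V < V_ov = 0.835 V, the device is in the triode region.
I_D = k_n [V_ov · V_DS − ½ V_DS²] = 4.89 × [0.835 × 0.44 − 0.5 × 0.44²] = 1.32 mA.

Triode; I_D = 1.32 mA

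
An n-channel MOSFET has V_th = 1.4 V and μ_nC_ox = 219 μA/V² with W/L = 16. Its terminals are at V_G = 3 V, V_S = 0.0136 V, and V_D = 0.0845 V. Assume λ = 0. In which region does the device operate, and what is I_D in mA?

V_GS = V_G − V_S = 3 − 0.0136 = 2.99 V; V_DS = V_D − V_S = 0.0845 − 0.0136 = 0.0709 V.
k_n = μ_nC_ox · (W/L) = 3.504 mA/V².
V_ov = V_GS − V_th = 2.99 − 1.4 = 1.59 V.
Since V_DS = 0.0709 V < V_ov = 1.59 V, the device is in the triode region.
I_D = k_n [V_ov · V_DS − ½ V_DS²] = 3.504 × [1.59 × 0.0709 − 0.5 × 0.0709²] = 0.385 mA.

Triode; I_D = 0.385 mA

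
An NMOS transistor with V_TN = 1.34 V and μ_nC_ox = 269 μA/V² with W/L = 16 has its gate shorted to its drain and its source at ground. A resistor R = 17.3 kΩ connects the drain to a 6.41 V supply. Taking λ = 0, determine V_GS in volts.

With gate tied to drain, V_GS = V_DS ≥ V_GS − V_TN, so the device is in saturation.
k_n = μ_nC_ox · (W/L) = 4.304 mA/V².
KCL at the drain: ½ k_n (V_GS − V_TN)² = (V_DD − V_GS)/R.
Let x = V_GS − 1.34. Then 37.2 x² + x − 5.07 = 0, giving x = 0.356 V (positive root), so V_GS = 1.7 V.
I_D = (V_DD − V_GS)/R = (6.41 − 1.7) / 17.3 = 0.272 mA.

V_GS = 1.70 V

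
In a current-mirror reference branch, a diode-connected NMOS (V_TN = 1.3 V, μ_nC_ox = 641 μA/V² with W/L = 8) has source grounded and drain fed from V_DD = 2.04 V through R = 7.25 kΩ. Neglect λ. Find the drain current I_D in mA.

With gate tied to drain, V_GS = V_DS ≥ V_GS − V_TN, so the device is in saturation.
k_n = μ_nC_ox · (W/L) = 5.128 mA/V².
KCL at the drain: ½ k_n (V_GS − V_TN)² = (V_DD − V_GS)/R.
Let x = V_GS − 1.3. Then 18.6 x² + x − 0.74 = 0, giving x = 0.174 V (positive root), so V_GS = 1.47 V.
I_D = (V_DD − V_GS)/R = (2.04 − 1.47) / 7.25 = 0.078 mA.

I_D = 0.0780 mA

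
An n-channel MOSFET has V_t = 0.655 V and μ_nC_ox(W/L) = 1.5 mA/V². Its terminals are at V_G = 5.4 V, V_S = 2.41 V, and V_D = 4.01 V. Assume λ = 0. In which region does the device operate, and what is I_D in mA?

Triode; I_D = 3.68 mA

V_GS = V_G − V_S = 5.4 − 2.41 = 2.99 V; V_DS = V_D − V_S = 4.01 − 2.41 = 1.6 V.
V_ov = V_GS − V_t = 2.99 − 0.655 = 2.33 V.
Since V_DS = 1.6 V < V_ov = 2.33 V, the device is in the triode region.
I_D = k_n [V_ov · V_DS − ½ V_DS²] = 1.5 × [2.33 × 1.6 − 0.5 × 1.6²] = 3.68 mA.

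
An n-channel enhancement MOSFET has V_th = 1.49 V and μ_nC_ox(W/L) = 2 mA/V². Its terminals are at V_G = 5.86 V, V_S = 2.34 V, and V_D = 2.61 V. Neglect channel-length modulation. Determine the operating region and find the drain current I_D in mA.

V_GS = V_G − V_S = 5.86 − 2.34 = 3.52 V; V_DS = V_D − V_S = 2.61 − 2.34 = 0.27 V.
V_ov = V_GS − V_th = 3.52 − 1.49 = 2.03 V.
Since V_DS = 0.27 V < V_ov = 2.03 V, the device is in the triode region.
I_D = k_n [V_ov · V_DS − ½ V_DS²] = 2 × [2.03 × 0.27 − 0.5 × 0.27²] = 1.02 mA.

Triode; I_D = 1.02 mA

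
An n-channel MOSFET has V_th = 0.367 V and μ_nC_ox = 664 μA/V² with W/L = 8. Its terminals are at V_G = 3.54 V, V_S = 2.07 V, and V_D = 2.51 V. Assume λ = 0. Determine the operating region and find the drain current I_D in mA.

V_GS = V_G − V_S = 3.54 − 2.07 = 1.47 V; V_DS = V_D − V_S = 2.51 − 2.07 = 0.44 V.
k_n = μ_nC_ox · (W/L) = 5.312 mA/V².
V_ov = V_GS − V_th = 1.47 − 0.367 = 1.1 V.
Since V_DS = 0.44 V < V_ov = 1.1 V, the device is in the triode region.
I_D = k_n [V_ov · V_DS − ½ V_DS²] = 5.312 × [1.1 × 0.44 − 0.5 × 0.44²] = 2.06 mA.

Triode; I_D = 2.06 mA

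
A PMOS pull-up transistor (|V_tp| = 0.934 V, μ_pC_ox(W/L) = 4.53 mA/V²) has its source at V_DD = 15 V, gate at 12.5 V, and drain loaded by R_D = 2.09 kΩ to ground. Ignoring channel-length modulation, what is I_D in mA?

V_SG = V_DD − V_G = 15 − 12.5 = 2.5 V, so V_ov = 2.5 − 0.934 = 1.57 V.
Assume saturation: I_D = ½ k_p V_ov² = 0.5 × 4.53 × 1.57² = 5.55 mA, giving V_SD = V_DD − I_D R_D = 15 − 5.55 × 2.09 = 3.39 V.
V_SD = 3.39 V ≥ V_ov = 1.57 V, confirming saturation.

I_D = 5.55 mA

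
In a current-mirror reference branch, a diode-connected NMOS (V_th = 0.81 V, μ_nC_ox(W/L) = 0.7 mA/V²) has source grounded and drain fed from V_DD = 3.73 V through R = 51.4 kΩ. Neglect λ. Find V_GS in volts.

V_GS = 1.19 V

With gate tied to drain, V_GS = V_DS ≥ V_GS − V_th, so the device is in saturation.
KCL at the drain: ½ k_n (V_GS − V_th)² = (V_DD − V_GS)/R.
Let x = V_GS − 0.81. Then 18 x² + x − 2.92 = 0, giving x = 0.376 V (positive root), so V_GS = 1.19 V.
I_D = (V_DD − V_GS)/R = (3.73 − 1.19) / 51.4 = 0.0495 mA.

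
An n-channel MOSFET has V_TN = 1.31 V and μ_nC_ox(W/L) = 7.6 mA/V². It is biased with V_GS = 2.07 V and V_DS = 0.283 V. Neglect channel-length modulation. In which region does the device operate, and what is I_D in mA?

V_ov = V_GS − V_TN = 2.07 − 1.31 = 0.76 V.
Since V_DS = 0.283 V < V_ov = 0.76 V, the device is in the triode region.
I_D = k_n [V_ov · V_DS − ½ V_DS²] = 7.6 × [0.76 × 0.283 − 0.5 × 0.283²] = 1.33 mA.

Triode; I_D = 1.33 mA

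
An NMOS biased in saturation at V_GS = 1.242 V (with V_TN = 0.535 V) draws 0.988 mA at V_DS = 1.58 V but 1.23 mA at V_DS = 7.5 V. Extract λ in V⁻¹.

λ = 0.0443 V⁻¹

With V_GS fixed, I_D ∝ (1 + λ V_DS) in saturation, so I_D2/I_D1 = (1 + λ V_DS2)/(1 + λ V_DS1).
1.23/0.988 = 1.245 = (1 + 7.5 λ)/(1 + 1.58 λ).
Solving: λ (I_D1 V_DS2 − I_D2 V_DS1) = I_D2 − I_D1, so λ = (1.23 − 0.988) / (0.988 × 7.5 − 1.23 × 1.58) = 0.242 / 5.47 = 0.0443 V⁻¹.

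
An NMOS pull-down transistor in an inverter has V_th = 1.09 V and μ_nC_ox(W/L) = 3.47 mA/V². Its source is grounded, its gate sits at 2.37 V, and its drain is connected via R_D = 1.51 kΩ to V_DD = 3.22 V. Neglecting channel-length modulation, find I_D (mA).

V_GS = V_G = 2.37 V, so V_ov = 2.37 − 1.09 = 1.28 V.
Assume saturation: I_D = ½ k_n V_ov² = 0.5 × 3.47 × 1.28² = 2.84 mA, giving V_DS = V_DD − I_D R_D = 3.22 − 2.84 × 1.51 = -1.07 V.
But -1.07 V < V_ov = 1.28 V, so the device is actually in triode.
In triode I_D = k_n[V_ov V_DS − ½ V_DS²] and I_D = (V_DD − V_DS)/R_D. Equating: 2.62 V_DS² − 7.707 V_DS + 3.22 = 0, giving V_DS = 0.504 V (the root below V_ov).
I_D = (3.22 − 0.504) / 1.51 = 1.8 mA.

I_D = 1.80 mA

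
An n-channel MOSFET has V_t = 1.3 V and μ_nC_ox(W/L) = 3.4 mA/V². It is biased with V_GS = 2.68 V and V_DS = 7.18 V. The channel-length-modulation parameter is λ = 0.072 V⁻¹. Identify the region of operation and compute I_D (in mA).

V_ov = V_GS − V_t = 2.68 − 1.3 = 1.38 V.
Since V_DS = 7.18 V ≥ V_ov = 1.38 V, the device is in saturation.
I_D = ½ k_n V_ov² (1 + λ V_DS) = 0.5 × 3.4 × 1.38² × (1 + 0.072 × 7.18) = 4.91 mA.

Saturation; I_D = 4.91 mA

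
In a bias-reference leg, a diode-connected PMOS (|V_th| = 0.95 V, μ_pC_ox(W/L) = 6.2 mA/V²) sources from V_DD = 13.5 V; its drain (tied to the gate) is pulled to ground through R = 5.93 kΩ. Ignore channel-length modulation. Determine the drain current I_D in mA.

I_D = 1.98 mA

With gate tied to drain, V_SG = V_SD ≥ V_SG − |V_th|, so the device is in saturation.
KCL at the drain: ½ k_p (V_SG − |V_th|)² = (V_DD − V_SG)/R.
Let x = V_SG − 0.95. Then 18.4 x² + x − 12.55 = 0, giving x = 0.8 V (positive root), so V_SG = 1.75 V.
I_D = (V_DD − V_SG)/R = (13.5 − 1.75) / 5.93 = 1.98 mA.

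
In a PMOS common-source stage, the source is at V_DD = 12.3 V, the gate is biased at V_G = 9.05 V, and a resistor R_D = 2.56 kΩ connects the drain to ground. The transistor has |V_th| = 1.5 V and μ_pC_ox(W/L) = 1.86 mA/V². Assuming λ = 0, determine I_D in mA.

I_D = 2.85 mA

V_SG = V_DD − V_G = 12.3 − 9.05 = 3.25 V, so V_ov = 3.25 − 1.5 = 1.75 V.
Assume saturation: I_D = ½ k_p V_ov² = 0.5 × 1.86 × 1.75² = 2.85 mA, giving V_SD = V_DD − I_D R_D = 12.3 − 2.85 × 2.56 = 5.01 V.
V_SD = 5.01 V ≥ V_ov = 1.75 V, confirming saturation.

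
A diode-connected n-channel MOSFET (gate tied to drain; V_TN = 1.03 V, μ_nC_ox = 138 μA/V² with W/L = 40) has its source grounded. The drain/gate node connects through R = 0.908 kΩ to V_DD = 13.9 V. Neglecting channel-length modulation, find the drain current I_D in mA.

With gate tied to drain, V_GS = V_DS ≥ V_GS − V_TN, so the device is in saturation.
k_n = μ_nC_ox · (W/L) = 5.52 mA/V².
KCL at the drain: ½ k_n (V_GS − V_TN)² = (V_DD − V_GS)/R.
Let x = V_GS − 1.03. Then 2.51 x² + x − 12.87 = 0, giving x = 2.08 V (positive root), so V_GS = 3.11 V.
I_D = (V_DD − V_GS)/R = (13.9 − 3.11) / 0.908 = 11.9 mA.

I_D = 11.9 mA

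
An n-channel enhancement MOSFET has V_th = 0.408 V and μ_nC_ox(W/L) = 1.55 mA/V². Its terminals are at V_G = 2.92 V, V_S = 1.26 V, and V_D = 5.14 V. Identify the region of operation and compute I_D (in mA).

V_GS = V_G − V_S = 2.92 − 1.26 = 1.66 V; V_DS = V_D − V_S = 5.14 − 1.26 = 3.88 V.
V_ov = V_GS − V_th = 1.66 − 0.408 = 1.25 V.
Since V_DS = 3.88 V ≥ V_ov = 1.25 V, the device is in saturation.
I_D = ½ k_n V_ov² = 0.5 × 1.55 × 1.25² = 1.21 mA.

Saturation; I_D = 1.21 mA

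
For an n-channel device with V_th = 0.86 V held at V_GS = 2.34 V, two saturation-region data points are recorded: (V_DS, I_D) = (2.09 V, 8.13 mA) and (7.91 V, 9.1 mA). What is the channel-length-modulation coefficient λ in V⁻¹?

λ = 0.0214 V⁻¹

With V_GS fixed, I_D ∝ (1 + λ V_DS) in saturation, so I_D2/I_D1 = (1 + λ V_DS2)/(1 + λ V_DS1).
9.1/8.13 = 1.119 = (1 + 7.91 λ)/(1 + 2.09 λ).
Solving: λ (I_D1 V_DS2 − I_D2 V_DS1) = I_D2 − I_D1, so λ = (9.1 − 8.13) / (8.13 × 7.91 − 9.1 × 2.09) = 0.97 / 45.3 = 0.0214 V⁻¹.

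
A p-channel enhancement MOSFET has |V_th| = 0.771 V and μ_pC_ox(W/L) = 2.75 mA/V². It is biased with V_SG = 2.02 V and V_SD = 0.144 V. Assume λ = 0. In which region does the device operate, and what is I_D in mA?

Triode; I_D = 0.466 mA

V_ov = V_SG − |V_th| = 2.02 − 0.771 = 1.25 V.
Since V_SD = 0.144 V < V_ov = 1.25 V, the device is in the triode region.
I_D = k_p [V_ov · V_SD − ½ V_SD²] = 2.75 × [1.25 × 0.144 − 0.5 × 0.144²] = 0.466 mA.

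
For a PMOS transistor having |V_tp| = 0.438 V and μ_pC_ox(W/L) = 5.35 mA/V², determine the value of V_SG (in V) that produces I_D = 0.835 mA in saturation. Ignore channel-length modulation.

In saturation I_D = ½ k_p (V_SG − |V_tp|)², so V_SG − |V_tp| = √(2 I_D / k_p) = √(2 × 0.835 / 5.35) = 0.559 V.
V_SG = 0.438 + 0.559 = 0.997 V.

V_SG = 0.997 V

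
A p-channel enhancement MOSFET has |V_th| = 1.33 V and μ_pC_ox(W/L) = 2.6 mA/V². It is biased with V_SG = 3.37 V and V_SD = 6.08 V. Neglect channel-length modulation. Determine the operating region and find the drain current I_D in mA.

V_ov = V_SG − |V_th| = 3.37 − 1.33 = 2.04 V.
Since V_SD = 6.08 V ≥ V_ov = 2.04 V, the device is in saturation.
I_D = ½ k_p V_ov² = 0.5 × 2.6 × 2.04² = 5.41 mA.

Saturation; I_D = 5.41 mA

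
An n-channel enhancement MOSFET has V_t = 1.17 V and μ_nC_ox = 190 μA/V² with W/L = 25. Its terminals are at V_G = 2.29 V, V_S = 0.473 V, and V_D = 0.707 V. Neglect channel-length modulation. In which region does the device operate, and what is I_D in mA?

V_GS = V_G − V_S = 2.29 − 0.473 = 1.82 V; V_DS = V_D − V_S = 0.707 − 0.473 = 0.234 V.
k_n = μ_nC_ox · (W/L) = 4.75 mA/V².
V_ov = V_GS − V_t = 1.82 − 1.17 = 0.647 V.
Since V_DS = 0.234 V < V_ov = 0.647 V, the device is in the triode region.
I_D = k_n [V_ov · V_DS − ½ V_DS²] = 4.75 × [0.647 × 0.234 − 0.5 × 0.234²] = 0.589 mA.

Triode; I_D = 0.589 mA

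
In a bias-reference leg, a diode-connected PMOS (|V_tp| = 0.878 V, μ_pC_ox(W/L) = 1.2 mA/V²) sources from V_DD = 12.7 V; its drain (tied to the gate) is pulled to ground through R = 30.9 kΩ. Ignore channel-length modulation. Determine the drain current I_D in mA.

I_D = 0.358 mA

With gate tied to drain, V_SG = V_SD ≥ V_SG − |V_tp|, so the device is in saturation.
KCL at the drain: ½ k_p (V_SG − |V_tp|)² = (V_DD − V_SG)/R.
Let x = V_SG − 0.878. Then 18.5 x² + x − 11.82 = 0, giving x = 0.772 V (positive root), so V_SG = 1.65 V.
I_D = (V_DD − V_SG)/R = (12.7 − 1.65) / 30.9 = 0.358 mA.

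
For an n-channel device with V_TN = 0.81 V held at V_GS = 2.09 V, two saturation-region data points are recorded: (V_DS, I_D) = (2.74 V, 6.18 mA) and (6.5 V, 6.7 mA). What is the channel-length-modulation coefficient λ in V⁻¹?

λ = 0.0238 V⁻¹

With V_GS fixed, I_D ∝ (1 + λ V_DS) in saturation, so I_D2/I_D1 = (1 + λ V_DS2)/(1 + λ V_DS1).
6.7/6.18 = 1.084 = (1 + 6.5 λ)/(1 + 2.74 λ).
Solving: λ (I_D1 V_DS2 − I_D2 V_DS1) = I_D2 − I_D1, so λ = (6.7 − 6.18) / (6.18 × 6.5 − 6.7 × 2.74) = 0.52 / 21.8 = 0.0238 V⁻¹.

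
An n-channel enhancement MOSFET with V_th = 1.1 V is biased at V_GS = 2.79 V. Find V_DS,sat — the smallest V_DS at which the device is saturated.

The boundary between triode and saturation is V_DS = V_GS − V_th = V_ov.
V_ov = 2.79 − 1.1 = 1.69 V.

V_DS,sat = 1.69 V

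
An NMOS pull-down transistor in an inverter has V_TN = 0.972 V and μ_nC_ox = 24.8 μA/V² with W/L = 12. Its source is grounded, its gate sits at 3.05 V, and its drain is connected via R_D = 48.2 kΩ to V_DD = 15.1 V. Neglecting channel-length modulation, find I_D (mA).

V_GS = V_G = 3.05 V, so V_ov = 3.05 − 0.972 = 2.08 V.
k_n = μ_nC_ox · (W/L) = 0.2976 mA/V².
Assume saturation: I_D = ½ k_n V_ov² = 0.5 × 0.2976 × 2.08² = 0.643 mA, giving V_DS = V_DD − I_D R_D = 15.1 − 0.643 × 48.2 = -15.9 V.
But -15.9 V < V_ov = 2.08 V, so the device is actually in triode.
In triode I_D = k_n[V_ov V_DS − ½ V_DS²] and I_D = (V_DD − V_DS)/R_D. Equating: 7.17 V_DS² − 30.81 V_DS + 15.1 = 0, giving V_DS = 0.564 V (the root below V_ov).
I_D = (15.1 − 0.564) / 48.2 = 0.302 mA.

I_D = 0.302 mA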